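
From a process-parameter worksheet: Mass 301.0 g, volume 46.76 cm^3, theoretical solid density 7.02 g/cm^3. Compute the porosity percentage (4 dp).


rho_part = 301.0 / 46.76 = 6.43712575 g/cm^3
Porosity = (1 - 6.43712575/7.02)*100 = 8.3031 %


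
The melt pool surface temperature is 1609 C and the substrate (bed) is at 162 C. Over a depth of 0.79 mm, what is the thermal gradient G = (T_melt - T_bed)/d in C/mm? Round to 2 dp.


G = (1609-162)/0.79 = 1831.65 C/mm


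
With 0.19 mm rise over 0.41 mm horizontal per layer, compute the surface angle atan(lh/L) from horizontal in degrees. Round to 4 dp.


angle = atan(0.19/0.41) = 24.8637 degrees


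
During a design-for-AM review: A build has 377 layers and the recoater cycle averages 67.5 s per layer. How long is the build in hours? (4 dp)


t = 377 * 67.5 / 3600 = 7.0688 hrs


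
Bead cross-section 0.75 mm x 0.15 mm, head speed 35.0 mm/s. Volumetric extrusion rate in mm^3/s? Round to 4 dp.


Rate = 0.75 * 0.15 * 35.0 = 3.9375 mm^3/s


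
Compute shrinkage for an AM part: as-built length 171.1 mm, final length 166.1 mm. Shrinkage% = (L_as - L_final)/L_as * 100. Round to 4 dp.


Shrinkage = ((171.1-166.1)/171.1)*100 = 2.9223 %


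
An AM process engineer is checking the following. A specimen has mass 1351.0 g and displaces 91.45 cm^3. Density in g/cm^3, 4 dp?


rho = 1351.0 / 91.45 = 14.7731 g/cm^3


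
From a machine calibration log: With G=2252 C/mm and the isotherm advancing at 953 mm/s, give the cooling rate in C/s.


CR = 2252 * 953 = 2146156 C/s


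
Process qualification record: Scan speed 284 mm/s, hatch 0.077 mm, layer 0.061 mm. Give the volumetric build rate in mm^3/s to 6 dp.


Rate = 284 * 0.077 * 0.061 = 1.333948 mm^3/s


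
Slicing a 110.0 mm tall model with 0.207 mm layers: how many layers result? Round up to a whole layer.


Layers = ceil(110.0/0.207) = 532


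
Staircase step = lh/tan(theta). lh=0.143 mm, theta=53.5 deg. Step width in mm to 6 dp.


step = 0.143 / tan(53.5) = 0.105814 mm


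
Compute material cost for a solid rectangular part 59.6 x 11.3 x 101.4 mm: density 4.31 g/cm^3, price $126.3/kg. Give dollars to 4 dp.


V = 59.6 * 11.3 * 101.4 = 68290.872 mm^3 = 68.290872 cm^3
Mass = 68.290872 * 4.31 / 1000 = 0.29433366 kg
Cost = 0.29433366 * 126.3 = 37.1743 $


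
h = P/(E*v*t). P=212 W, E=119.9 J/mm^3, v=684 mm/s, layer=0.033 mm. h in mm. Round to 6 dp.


h = 212 / (119.9*684*0.033) = 0.078333 mm


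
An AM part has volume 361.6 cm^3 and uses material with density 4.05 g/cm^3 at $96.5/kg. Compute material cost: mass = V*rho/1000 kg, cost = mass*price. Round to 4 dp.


Mass = 361.6*4.05/1000 = 1.46448 kg
Cost = 1.46448 * 96.5 = 141.3223 $


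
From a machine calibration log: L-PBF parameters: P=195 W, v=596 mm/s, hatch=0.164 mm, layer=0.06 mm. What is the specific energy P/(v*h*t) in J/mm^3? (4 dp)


Build rate = 596 * 0.164 * 0.06 = 5.86464 mm^3/s
SE = 195 / 5.86464 = 33.2501 J/mm^3


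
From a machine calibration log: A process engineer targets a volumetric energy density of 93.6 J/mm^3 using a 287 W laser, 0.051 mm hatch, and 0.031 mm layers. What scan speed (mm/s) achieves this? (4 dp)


v = 287 / (93.6*0.051*0.031) = 1939.4303 mm/s


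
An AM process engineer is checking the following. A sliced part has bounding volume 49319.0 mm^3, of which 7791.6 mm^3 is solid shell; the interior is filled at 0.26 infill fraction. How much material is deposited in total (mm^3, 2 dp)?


V_infill = (49319.0 - 7791.6) * 0.26 = 10797.12
V_total = 7791.6 + 10797.12 = 18588.72 mm^3


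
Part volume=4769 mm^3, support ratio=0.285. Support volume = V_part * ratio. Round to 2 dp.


V_support = 4769 * 0.285 = 1359.17 mm^3


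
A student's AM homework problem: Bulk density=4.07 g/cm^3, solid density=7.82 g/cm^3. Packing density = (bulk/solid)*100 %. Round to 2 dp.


Packing = (4.07/7.82)*100 = 52.05 %


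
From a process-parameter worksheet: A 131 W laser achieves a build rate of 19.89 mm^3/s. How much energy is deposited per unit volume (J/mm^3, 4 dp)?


SE = 131 / 19.89 = 6.5862 J/mm^3


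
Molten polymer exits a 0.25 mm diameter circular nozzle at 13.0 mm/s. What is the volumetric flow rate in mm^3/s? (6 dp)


A = pi*(0.25/2)^2 = 0.04908739 mm^2
Q = 0.04908739 * 13.0 = 0.638136 mm^3/s


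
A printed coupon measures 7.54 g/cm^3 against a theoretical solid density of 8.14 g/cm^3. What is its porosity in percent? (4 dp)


Porosity = (1-7.54/8.14)*100 = 7.371 %


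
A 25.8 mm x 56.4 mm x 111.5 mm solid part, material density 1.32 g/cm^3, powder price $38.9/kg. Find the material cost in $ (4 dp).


V = 25.8 * 56.4 * 111.5 = 162245.88 mm^3 = 162.24588 cm^3
Mass = 162.24588 * 1.32 / 1000 = 0.21416456 kg
Cost = 0.21416456 * 38.9 = 8.331 $


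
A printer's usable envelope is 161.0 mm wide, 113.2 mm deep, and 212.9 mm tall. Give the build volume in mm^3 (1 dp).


V = 161.0 * 113.2 * 212.9 = 3880145.1 mm^3


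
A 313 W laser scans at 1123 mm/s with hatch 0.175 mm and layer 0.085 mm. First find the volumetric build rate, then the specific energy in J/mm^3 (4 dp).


Build rate = 1123 * 0.175 * 0.085 = 16.704625 mm^3/s
SE = 313 / 16.704625 = 18.7373 J/mm^3


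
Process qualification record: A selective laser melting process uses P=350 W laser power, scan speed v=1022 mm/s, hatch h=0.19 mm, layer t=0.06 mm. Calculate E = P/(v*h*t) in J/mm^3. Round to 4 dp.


E = 350 / (1022*0.19*0.06) = 30.0409 J/mm^3


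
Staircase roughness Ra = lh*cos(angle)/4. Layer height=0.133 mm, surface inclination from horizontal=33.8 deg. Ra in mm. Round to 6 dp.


Ra = 0.133 * cos(33.8) / 4 = 0.02763 mm


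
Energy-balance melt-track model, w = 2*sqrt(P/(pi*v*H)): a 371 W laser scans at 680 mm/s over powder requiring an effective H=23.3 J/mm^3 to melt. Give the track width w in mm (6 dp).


w = 2*sqrt(371/(pi*680*23.3)) = 0.172667 mm


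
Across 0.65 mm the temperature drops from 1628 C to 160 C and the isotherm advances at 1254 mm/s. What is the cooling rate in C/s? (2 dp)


G = (1628-160)/0.65 = 2258.46153846 C/mm
CR = 2258.46153846 * 1254 = 2832110.77 C/s


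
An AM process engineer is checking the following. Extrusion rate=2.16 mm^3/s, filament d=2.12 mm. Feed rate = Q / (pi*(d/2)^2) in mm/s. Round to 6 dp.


A = pi*(2.12/2)^2 = 3.529894
v = 2.16 / 3.529894 = 0.611916 mm/s


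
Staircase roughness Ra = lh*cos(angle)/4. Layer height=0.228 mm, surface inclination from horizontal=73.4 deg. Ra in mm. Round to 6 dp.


Ra = 0.228 * cos(73.4) / 4 = 0.016284 mm


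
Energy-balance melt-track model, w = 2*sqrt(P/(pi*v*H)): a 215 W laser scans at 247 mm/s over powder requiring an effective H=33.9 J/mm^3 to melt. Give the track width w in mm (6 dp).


w = 2*sqrt(215/(pi*247*33.9)) = 0.180811 mm


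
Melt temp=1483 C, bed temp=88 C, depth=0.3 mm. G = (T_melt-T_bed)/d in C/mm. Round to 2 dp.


G = (1483-88)/0.3 = 4650.0 C/mm


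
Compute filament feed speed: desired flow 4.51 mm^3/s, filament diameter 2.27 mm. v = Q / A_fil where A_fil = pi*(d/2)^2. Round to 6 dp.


A = pi*(2.27/2)^2 = 4.047078
v = 4.51 / 4.047078 = 1.114384 mm/s


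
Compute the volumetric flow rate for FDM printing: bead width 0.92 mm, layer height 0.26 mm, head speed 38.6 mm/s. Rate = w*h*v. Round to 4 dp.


Rate = 0.92 * 0.26 * 38.6 = 9.2331 mm^3/s


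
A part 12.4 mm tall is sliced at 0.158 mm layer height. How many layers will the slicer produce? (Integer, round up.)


Layers = ceil(12.4/0.158) = 79


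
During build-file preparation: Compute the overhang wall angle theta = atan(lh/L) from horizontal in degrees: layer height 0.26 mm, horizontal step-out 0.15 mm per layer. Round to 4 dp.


angle = atan(0.26/0.15) = 60.0184 degrees


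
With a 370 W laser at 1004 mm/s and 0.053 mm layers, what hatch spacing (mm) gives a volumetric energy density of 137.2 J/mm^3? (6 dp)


h = 370 / (137.2*1004*0.053) = 0.05068 mm


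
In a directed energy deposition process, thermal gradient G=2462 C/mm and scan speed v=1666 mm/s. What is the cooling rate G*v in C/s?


CR = 2462 * 1666 = 4101692 C/s


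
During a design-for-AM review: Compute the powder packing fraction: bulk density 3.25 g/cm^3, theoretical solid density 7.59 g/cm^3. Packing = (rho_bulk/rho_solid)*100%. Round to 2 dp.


Packing = (3.25/7.59)*100 = 42.82 %


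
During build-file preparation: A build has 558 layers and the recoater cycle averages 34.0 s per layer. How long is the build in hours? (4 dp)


t = 558 * 34.0 / 3600 = 5.27 hrs


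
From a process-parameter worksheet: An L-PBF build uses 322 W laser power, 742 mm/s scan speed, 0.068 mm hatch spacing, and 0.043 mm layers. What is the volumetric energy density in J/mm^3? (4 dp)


E = 322 / (742*0.068*0.043) = 148.4139 J/mm^3


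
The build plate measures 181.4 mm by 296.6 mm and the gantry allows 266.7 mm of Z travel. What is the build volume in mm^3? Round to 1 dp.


V = 181.4 * 296.6 * 266.7 = 14349324.1 mm^3


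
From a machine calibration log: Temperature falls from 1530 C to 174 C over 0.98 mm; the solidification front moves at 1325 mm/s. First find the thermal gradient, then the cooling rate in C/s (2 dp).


G = (1530-174)/0.98 = 1383.67346939 C/mm
CR = 1383.67346939 * 1325 = 1833367.35 C/s


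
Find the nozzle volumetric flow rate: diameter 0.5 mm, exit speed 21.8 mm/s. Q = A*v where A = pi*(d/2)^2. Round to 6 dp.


A = pi*(0.5/2)^2 = 0.19634954 mm^2
Q = 0.19634954 * 21.8 = 4.28042 mm^3/s


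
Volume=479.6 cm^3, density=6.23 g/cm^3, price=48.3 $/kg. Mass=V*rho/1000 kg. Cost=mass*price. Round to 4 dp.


Mass = 479.6*6.23/1000 = 2.987908 kg
Cost = 2.987908 * 48.3 = 144.316 $


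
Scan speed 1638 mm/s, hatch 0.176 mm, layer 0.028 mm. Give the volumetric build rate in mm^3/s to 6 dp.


Rate = 1638 * 0.176 * 0.028 = 8.072064 mm^3/s


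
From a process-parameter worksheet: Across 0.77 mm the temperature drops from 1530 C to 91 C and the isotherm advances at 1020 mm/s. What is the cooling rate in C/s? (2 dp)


G = (1530-91)/0.77 = 1868.83116883 C/mm
CR = 1868.83116883 * 1020 = 1906207.79 C/s


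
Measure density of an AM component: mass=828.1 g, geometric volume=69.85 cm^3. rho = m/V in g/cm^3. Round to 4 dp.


rho = 828.1 / 69.85 = 11.8554 g/cm^3


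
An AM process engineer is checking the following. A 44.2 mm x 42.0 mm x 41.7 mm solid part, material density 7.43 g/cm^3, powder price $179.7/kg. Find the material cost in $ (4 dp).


V = 44.2 * 42.0 * 41.7 = 77411.88 mm^3 = 77.41188 cm^3
Mass = 77.41188 * 7.43 / 1000 = 0.57517027 kg
Cost = 0.57517027 * 179.7 = 103.3581 $


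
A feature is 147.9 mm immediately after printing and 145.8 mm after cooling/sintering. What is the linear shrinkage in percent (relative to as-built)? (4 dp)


Shrinkage = ((147.9-145.8)/147.9)*100 = 1.4199 %


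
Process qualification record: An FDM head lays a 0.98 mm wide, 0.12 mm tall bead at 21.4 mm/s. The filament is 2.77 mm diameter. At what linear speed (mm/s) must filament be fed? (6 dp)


Q = 0.98 * 0.12 * 21.4 = 2.51664 mm^3/s
A_fil = pi*(2.77/2)^2 = 6.02628157 mm^2
v_feed = 2.51664 / 6.02628157 = 0.417611 mm/s


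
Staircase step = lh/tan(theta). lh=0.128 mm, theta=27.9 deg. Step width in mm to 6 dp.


step = 0.128 / tan(27.9) = 0.24175 mm


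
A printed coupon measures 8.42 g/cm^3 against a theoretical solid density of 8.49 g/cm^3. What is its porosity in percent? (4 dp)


Porosity = (1-8.42/8.49)*100 = 0.8245 %


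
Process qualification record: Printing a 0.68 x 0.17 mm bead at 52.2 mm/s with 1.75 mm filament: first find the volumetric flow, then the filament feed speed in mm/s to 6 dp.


Q = 0.68 * 0.17 * 52.2 = 6.03432 mm^3/s
A_fil = pi*(1.75/2)^2 = 2.40528188 mm^2
v_feed = 6.03432 / 2.40528188 = 2.508779 mm/s


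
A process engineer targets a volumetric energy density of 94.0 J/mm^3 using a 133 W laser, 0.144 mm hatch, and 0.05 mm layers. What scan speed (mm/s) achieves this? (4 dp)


v = 133 / (94.0*0.144*0.05) = 196.513 mm/s


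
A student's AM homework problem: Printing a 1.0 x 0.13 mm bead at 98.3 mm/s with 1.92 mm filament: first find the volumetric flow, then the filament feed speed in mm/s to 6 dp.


Q = 1.0 * 0.13 * 98.3 = 12.779 mm^3/s
A_fil = pi*(1.92/2)^2 = 2.89529179 mm^2
v_feed = 12.779 / 2.89529179 = 4.413717 mm/s


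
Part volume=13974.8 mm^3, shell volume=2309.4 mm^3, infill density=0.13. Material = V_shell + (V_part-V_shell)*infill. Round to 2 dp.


V_infill = (13974.8 - 2309.4) * 0.13 = 1516.5
V_total = 2309.4 + 1516.5 = 3825.9 mm^3


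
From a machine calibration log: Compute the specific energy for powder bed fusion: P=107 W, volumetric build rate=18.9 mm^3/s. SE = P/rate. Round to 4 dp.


SE = 107 / 18.9 = 5.6614 J/mm^3


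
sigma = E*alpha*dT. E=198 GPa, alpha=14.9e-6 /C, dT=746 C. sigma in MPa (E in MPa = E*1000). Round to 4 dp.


sigma = 198*1000 * 14.9e-6 * 746 = 2200.8492 MPa


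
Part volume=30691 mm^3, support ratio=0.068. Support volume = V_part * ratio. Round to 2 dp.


V_support = 30691 * 0.068 = 2086.99 mm^3


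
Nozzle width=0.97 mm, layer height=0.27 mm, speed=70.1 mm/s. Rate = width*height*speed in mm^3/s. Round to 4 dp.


Rate = 0.97 * 0.27 * 70.1 = 18.3592 mm^3/s


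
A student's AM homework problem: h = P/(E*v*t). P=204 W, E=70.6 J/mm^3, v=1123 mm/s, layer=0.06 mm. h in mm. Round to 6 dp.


h = 204 / (70.6*1123*0.06) = 0.042884 mm


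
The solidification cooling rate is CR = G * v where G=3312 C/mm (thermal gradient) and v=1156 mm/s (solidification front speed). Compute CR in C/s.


CR = 3312 * 1156 = 3828672 C/s


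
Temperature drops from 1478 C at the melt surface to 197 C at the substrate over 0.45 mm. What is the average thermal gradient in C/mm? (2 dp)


G = (1478-197)/0.45 = 2846.67 C/mm


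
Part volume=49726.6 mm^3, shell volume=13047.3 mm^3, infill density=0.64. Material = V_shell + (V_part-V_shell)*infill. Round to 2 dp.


V_infill = (49726.6 - 13047.3) * 0.64 = 23474.75
V_total = 13047.3 + 23474.75 = 36522.05 mm^3


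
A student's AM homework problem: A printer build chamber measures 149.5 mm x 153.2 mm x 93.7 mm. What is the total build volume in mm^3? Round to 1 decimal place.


V = 149.5 * 153.2 * 93.7 = 2146048.6 mm^3


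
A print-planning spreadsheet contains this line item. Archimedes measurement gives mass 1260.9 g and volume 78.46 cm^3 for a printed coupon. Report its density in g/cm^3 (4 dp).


rho = 1260.9 / 78.46 = 16.0706 g/cm^3


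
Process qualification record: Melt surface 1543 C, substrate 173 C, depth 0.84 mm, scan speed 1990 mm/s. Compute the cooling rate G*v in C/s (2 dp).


G = (1543-173)/0.84 = 1630.95238095 C/mm
CR = 1630.95238095 * 1990 = 3245595.24 C/s


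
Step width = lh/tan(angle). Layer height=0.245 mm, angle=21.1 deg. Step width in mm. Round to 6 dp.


step = 0.245 / tan(21.1) = 0.634932 mm


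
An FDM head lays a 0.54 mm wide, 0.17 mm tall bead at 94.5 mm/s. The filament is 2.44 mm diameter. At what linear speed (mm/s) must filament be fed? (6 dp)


Q = 0.54 * 0.17 * 94.5 = 8.6751 mm^3/s
A_fil = pi*(2.44/2)^2 = 4.67594651 mm^2
v_feed = 8.6751 / 4.67594651 = 1.855261 mm/s


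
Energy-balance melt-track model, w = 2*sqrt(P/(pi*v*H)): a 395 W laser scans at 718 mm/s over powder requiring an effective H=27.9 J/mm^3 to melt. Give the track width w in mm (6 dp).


w = 2*sqrt(395/(pi*718*27.9)) = 0.158449 mm


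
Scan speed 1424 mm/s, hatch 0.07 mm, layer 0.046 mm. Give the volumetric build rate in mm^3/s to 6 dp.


Rate = 1424 * 0.07 * 0.046 = 4.58528 mm^3/s


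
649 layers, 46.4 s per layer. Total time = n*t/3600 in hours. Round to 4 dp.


t = 649 * 46.4 / 3600 = 8.3649 hrs


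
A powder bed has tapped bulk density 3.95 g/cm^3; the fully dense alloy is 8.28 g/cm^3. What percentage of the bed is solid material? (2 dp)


Packing = (3.95/8.28)*100 = 47.71 %


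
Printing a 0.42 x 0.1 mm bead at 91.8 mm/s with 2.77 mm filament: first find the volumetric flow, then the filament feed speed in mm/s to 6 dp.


Q = 0.42 * 0.1 * 91.8 = 3.8556 mm^3/s
A_fil = pi*(2.77/2)^2 = 6.02628157 mm^2
v_feed = 3.8556 / 6.02628157 = 0.639798 mm/s


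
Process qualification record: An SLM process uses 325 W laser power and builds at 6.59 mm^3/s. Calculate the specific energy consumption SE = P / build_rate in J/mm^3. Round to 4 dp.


SE = 325 / 6.59 = 49.3171 J/mm^3


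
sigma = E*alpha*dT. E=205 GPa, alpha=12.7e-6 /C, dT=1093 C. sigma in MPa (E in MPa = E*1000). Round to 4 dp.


sigma = 205*1000 * 12.7e-6 * 1093 = 2845.6255 MPa


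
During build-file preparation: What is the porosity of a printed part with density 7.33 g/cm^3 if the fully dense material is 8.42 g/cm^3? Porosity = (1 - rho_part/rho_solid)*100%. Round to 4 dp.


Porosity = (1-7.33/8.42)*100 = 12.9454 %


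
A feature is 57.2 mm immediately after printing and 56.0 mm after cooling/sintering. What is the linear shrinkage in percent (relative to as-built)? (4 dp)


Shrinkage = ((57.2-56.0)/57.2)*100 = 2.0979 %


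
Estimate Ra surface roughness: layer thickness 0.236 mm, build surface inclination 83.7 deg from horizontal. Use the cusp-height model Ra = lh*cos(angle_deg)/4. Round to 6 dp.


Ra = 0.236 * cos(83.7) / 4 = 0.006474 mm


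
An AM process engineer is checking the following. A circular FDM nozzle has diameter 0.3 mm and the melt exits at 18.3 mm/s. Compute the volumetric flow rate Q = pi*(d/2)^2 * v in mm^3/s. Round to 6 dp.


A = pi*(0.3/2)^2 = 0.07068583 mm^2
Q = 0.07068583 * 18.3 = 1.293551 mm^3/s


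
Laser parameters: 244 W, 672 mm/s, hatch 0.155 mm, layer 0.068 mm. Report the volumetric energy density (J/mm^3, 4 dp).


E = 244 / (672*0.155*0.068) = 34.4493 J/mm^3


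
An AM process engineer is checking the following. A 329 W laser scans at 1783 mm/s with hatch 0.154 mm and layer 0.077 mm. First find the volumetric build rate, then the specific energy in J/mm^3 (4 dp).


Build rate = 1783 * 0.154 * 0.077 = 21.142814 mm^3/s
SE = 329 / 21.142814 = 15.5608 J/mm^3


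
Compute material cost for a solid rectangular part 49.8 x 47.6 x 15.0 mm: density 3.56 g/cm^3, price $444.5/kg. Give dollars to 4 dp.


V = 49.8 * 47.6 * 15.0 = 35557.2 mm^3 = 35.5572 cm^3
Mass = 35.5572 * 3.56 / 1000 = 0.12658363 kg
Cost = 0.12658363 * 444.5 = 56.2664 $


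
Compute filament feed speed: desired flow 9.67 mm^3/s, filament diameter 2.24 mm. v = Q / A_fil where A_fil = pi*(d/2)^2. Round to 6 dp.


A = pi*(2.24/2)^2 = 3.940814
v = 9.67 / 3.940814 = 2.453808 mm/s


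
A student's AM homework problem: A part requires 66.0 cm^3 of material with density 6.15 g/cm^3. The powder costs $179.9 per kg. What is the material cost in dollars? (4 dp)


Mass = 66.0*6.15/1000 = 0.4059 kg
Cost = 0.4059 * 179.9 = 73.0214 $


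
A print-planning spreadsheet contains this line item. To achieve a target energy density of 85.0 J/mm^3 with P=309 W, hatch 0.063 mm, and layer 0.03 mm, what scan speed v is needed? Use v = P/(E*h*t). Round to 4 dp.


v = 309 / (85.0*0.063*0.03) = 1923.436 mm/s


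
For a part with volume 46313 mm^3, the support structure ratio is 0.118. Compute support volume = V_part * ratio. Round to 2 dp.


V_support = 46313 * 0.118 = 5464.93 mm^3


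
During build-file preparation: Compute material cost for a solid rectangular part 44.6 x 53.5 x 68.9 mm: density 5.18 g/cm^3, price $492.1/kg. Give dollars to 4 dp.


V = 44.6 * 53.5 * 68.9 = 164402.29 mm^3 = 164.40229 cm^3
Mass = 164.40229 * 5.18 / 1000 = 0.85160386 kg
Cost = 0.85160386 * 492.1 = 419.0743 $


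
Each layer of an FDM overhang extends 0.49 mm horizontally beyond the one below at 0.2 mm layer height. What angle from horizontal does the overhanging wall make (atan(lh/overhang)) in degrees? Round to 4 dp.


angle = atan(0.2/0.49) = 22.2035 degrees


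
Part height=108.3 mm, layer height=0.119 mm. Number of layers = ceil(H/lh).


Layers = ceil(108.3/0.119) = 911


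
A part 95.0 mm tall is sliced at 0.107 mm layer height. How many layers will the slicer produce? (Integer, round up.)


Layers = ceil(95.0/0.107) = 888


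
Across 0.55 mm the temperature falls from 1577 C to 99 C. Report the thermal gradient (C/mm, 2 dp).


G = (1577-99)/0.55 = 2687.27 C/mm


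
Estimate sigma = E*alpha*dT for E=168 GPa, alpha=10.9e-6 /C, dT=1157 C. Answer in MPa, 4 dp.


sigma = 168*1000 * 10.9e-6 * 1157 = 2118.6984 MPa


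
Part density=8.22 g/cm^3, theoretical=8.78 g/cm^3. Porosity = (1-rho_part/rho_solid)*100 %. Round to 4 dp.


Porosity = (1-8.22/8.78)*100 = 6.3781 %


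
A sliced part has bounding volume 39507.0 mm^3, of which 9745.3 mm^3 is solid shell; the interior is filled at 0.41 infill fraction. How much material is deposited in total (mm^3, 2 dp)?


V_infill = (39507.0 - 9745.3) * 0.41 = 12202.3
V_total = 9745.3 + 12202.3 = 21947.6 mm^3


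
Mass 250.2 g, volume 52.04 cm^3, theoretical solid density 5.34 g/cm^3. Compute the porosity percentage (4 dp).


rho_part = 250.2 / 52.04 = 4.80784012 g/cm^3
Porosity = (1 - 4.80784012/5.34)*100 = 9.9655 %


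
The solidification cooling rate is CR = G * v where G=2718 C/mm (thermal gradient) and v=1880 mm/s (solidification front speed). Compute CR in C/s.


CR = 2718 * 1880 = 5109840 C/s


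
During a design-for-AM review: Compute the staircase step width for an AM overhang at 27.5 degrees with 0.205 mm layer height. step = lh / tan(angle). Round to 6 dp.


step = 0.205 / tan(27.5) = 0.393801 mm


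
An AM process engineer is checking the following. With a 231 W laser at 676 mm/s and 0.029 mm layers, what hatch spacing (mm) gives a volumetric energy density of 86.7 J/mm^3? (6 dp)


h = 231 / (86.7*676*0.029) = 0.135909 mm


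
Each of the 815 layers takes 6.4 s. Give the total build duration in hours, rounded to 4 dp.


t = 815 * 6.4 / 3600 = 1.4489 hrs


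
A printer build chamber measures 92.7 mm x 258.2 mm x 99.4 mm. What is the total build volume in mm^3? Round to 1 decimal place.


V = 92.7 * 258.2 * 99.4 = 2379152.9 mm^3


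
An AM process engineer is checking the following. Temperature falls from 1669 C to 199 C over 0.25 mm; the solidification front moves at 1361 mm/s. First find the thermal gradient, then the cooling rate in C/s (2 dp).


G = (1669-199)/0.25 = 5880.0 C/mm
CR = 5880.0 * 1361 = 8002680.0 C/s


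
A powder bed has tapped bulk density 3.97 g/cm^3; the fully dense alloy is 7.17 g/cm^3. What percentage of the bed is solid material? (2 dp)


Packing = (3.97/7.17)*100 = 55.37 %


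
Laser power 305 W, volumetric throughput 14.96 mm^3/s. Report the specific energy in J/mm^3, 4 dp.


SE = 305 / 14.96 = 20.3877 J/mm^3


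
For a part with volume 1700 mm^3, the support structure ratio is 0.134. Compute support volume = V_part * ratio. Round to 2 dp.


V_support = 1700 * 0.134 = 227.8 mm^3


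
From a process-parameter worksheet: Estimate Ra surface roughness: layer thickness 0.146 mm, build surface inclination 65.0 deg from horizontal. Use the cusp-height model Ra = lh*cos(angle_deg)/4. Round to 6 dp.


Ra = 0.146 * cos(65.0) / 4 = 0.015426 mm


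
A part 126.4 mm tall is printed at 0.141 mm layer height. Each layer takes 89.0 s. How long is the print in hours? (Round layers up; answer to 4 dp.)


Layers = ceil(126.4/0.141) = 897
t = 897 * 89.0 / 3600 = 22.1758 hrs


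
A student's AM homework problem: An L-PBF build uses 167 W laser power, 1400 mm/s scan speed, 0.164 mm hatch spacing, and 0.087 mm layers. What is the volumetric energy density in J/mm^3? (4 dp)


E = 167 / (1400*0.164*0.087) = 8.3604 J/mm^3


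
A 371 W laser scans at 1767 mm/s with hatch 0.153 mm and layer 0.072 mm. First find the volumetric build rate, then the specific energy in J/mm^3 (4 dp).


Build rate = 1767 * 0.153 * 0.072 = 19.465272 mm^3/s
SE = 371 / 19.465272 = 19.0596 J/mm^3


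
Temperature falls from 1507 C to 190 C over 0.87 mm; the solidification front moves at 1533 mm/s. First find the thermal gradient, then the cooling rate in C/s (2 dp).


G = (1507-190)/0.87 = 1513.79310345 C/mm
CR = 1513.79310345 * 1533 = 2320644.83 C/s


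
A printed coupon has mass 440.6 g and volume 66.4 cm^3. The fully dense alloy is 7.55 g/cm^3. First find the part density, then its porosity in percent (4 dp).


rho_part = 440.6 / 66.4 = 6.63554217 g/cm^3
Porosity = (1 - 6.63554217/7.55)*100 = 12.112 %


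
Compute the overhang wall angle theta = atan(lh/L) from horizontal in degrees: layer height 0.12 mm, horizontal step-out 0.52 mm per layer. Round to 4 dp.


angle = atan(0.12/0.52) = 12.9946 degrees


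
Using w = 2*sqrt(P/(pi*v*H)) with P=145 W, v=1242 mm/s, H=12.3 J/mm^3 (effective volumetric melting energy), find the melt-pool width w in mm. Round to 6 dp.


w = 2*sqrt(145/(pi*1242*12.3)) = 0.109932 mm


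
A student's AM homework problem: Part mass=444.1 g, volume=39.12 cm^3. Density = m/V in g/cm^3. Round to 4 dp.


rho = 444.1 / 39.12 = 11.3522 g/cm^3


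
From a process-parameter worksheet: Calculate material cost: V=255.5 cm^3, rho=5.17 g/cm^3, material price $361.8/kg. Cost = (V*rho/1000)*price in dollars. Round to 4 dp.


Mass = 255.5*5.17/1000 = 1.320935 kg
Cost = 1.320935 * 361.8 = 477.9143 $


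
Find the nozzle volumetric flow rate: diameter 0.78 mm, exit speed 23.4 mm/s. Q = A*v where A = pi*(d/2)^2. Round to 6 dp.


A = pi*(0.78/2)^2 = 0.47783624 mm^2
Q = 0.47783624 * 23.4 = 11.181368 mm^3/s


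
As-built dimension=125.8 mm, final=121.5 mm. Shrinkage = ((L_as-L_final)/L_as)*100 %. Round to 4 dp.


Shrinkage = ((125.8-121.5)/125.8)*100 = 3.4181 %


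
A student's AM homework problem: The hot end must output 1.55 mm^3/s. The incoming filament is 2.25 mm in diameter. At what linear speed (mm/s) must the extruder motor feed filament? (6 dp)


A = pi*(2.25/2)^2 = 3.976078
v = 1.55 / 3.976078 = 0.389831 mm/s


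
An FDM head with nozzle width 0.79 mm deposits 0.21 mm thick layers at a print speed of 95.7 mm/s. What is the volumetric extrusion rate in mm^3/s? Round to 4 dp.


Rate = 0.79 * 0.21 * 95.7 = 15.8766 mm^3/s


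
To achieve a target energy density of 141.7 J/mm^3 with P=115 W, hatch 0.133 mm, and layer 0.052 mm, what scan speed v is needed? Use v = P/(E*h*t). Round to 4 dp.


v = 115 / (141.7*0.133*0.052) = 117.3473 mm/s


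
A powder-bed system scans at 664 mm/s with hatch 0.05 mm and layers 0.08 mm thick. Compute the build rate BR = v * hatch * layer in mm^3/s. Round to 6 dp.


Rate = 664 * 0.05 * 0.08 = 2.656 mm^3/s


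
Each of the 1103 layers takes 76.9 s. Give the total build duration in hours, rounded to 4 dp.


t = 1103 * 76.9 / 3600 = 23.5613 hrs


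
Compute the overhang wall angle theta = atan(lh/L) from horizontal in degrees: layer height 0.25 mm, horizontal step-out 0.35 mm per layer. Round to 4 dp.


angle = atan(0.25/0.35) = 35.5377 degrees


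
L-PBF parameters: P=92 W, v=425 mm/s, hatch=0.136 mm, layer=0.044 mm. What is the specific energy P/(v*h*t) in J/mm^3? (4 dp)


Build rate = 425 * 0.136 * 0.044 = 2.5432 mm^3/s
SE = 92 / 2.5432 = 36.1749 J/mm^3


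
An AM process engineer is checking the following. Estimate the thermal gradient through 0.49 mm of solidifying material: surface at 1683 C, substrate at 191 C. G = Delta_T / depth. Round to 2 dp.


G = (1683-191)/0.49 = 3044.9 C/mm


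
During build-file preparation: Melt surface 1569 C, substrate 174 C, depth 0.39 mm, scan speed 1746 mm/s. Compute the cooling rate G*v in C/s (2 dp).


G = (1569-174)/0.39 = 3576.92307692 C/mm
CR = 3576.92307692 * 1746 = 6245307.69 C/s


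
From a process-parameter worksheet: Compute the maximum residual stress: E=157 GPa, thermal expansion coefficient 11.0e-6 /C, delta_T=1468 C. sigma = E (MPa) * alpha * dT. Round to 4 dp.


sigma = 157*1000 * 11.0e-6 * 1468 = 2535.236 MPa


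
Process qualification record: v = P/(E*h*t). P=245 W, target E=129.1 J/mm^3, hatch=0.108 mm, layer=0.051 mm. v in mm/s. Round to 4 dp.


v = 245 / (129.1*0.108*0.051) = 344.545 mm/s


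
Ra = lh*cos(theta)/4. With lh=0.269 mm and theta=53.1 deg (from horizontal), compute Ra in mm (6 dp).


Ra = 0.269 * cos(53.1) / 4 = 0.040378 mm


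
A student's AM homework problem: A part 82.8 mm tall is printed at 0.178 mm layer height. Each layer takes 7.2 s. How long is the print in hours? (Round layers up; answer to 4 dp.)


Layers = ceil(82.8/0.178) = 466
t = 466 * 7.2 / 3600 = 0.932 hrs


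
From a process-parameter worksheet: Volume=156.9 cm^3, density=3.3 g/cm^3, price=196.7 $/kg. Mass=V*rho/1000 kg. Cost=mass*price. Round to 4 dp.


Mass = 156.9*3.3/1000 = 0.51777 kg
Cost = 0.51777 * 196.7 = 101.8454 $


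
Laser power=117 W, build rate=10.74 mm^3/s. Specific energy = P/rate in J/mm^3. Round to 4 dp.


SE = 117 / 10.74 = 10.8939 J/mm^3


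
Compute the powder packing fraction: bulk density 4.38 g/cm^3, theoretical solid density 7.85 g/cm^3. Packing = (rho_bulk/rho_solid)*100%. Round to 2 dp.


Packing = (4.38/7.85)*100 = 55.8 %


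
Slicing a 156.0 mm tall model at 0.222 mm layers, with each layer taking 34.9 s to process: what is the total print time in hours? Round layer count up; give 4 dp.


Layers = ceil(156.0/0.222) = 703
t = 703 * 34.9 / 3600 = 6.8152 hrs


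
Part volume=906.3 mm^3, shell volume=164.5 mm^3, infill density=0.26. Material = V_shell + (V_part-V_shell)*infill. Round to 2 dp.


V_infill = (906.3 - 164.5) * 0.26 = 192.87
V_total = 164.5 + 192.87 = 357.37 mm^3


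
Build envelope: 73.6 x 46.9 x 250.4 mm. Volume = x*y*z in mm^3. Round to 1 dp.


V = 73.6 * 46.9 * 250.4 = 864340.7 mm^3


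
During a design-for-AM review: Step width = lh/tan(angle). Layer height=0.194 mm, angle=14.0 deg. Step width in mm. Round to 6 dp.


step = 0.194 / tan(14.0) = 0.778092 mm


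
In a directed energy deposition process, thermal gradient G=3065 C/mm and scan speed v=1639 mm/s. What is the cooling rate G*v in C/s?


CR = 3065 * 1639 = 5023535 C/s


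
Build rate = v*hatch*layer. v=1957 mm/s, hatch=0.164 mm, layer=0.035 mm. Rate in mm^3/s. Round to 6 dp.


Rate = 1957 * 0.164 * 0.035 = 11.23318 mm^3/s


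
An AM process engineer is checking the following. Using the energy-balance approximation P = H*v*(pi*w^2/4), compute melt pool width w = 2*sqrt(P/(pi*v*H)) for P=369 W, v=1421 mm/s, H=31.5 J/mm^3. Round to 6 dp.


w = 2*sqrt(369/(pi*1421*31.5)) = 0.102451 mm


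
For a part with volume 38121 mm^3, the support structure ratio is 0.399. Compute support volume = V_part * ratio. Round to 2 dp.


V_support = 38121 * 0.399 = 15210.28 mm^3


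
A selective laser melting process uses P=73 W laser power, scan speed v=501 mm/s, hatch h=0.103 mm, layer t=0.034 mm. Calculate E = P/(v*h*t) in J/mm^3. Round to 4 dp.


E = 73 / (501*0.103*0.034) = 41.6072 J/mm^3


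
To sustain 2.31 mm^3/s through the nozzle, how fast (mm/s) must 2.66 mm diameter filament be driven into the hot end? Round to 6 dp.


A = pi*(2.66/2)^2 = 5.557163
v = 2.31 / 5.557163 = 0.41568 mm/s


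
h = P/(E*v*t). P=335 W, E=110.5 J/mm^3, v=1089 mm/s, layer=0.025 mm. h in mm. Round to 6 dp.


h = 335 / (110.5*1089*0.025) = 0.111356 mm


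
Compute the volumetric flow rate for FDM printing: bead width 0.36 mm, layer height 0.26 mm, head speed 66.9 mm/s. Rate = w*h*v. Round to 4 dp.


Rate = 0.36 * 0.26 * 66.9 = 6.2618 mm^3/s


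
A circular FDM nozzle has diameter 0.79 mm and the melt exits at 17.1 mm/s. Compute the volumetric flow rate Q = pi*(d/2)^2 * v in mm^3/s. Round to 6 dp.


A = pi*(0.79/2)^2 = 0.49016699 mm^2
Q = 0.49016699 * 17.1 = 8.381856 mm^3/s


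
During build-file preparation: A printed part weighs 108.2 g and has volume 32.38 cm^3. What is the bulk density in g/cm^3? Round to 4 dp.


rho = 108.2 / 32.38 = 3.3416 g/cm^3


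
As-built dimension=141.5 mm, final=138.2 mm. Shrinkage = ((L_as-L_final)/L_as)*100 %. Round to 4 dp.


Shrinkage = ((141.5-138.2)/141.5)*100 = 2.3322 %


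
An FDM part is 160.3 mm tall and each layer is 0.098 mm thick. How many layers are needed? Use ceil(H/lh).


Layers = ceil(160.3/0.098) = 1636


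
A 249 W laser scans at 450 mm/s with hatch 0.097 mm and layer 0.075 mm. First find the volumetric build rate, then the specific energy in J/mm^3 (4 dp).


Build rate = 450 * 0.097 * 0.075 = 3.27375 mm^3/s
SE = 249 / 3.27375 = 76.0596 J/mm^3


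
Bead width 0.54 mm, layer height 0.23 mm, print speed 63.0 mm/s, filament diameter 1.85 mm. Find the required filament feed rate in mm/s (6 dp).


Q = 0.54 * 0.23 * 63.0 = 7.8246 mm^3/s
A_fil = pi*(1.85/2)^2 = 2.68802521 mm^2
v_feed = 7.8246 / 2.68802521 = 2.91091 mm/s


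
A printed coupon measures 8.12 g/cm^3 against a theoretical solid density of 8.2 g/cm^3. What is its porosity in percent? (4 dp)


Porosity = (1-8.12/8.2)*100 = 0.9756 %


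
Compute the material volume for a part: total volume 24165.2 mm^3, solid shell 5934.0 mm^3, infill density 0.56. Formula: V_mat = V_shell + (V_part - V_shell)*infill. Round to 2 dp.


V_infill = (24165.2 - 5934.0) * 0.56 = 10209.47
V_total = 5934.0 + 10209.47 = 16143.47 mm^3


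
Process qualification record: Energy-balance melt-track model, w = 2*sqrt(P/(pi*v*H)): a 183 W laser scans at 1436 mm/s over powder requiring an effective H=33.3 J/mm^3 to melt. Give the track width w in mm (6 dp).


w = 2*sqrt(183/(pi*1436*33.3)) = 0.069804 mm


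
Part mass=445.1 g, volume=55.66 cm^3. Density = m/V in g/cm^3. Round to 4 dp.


rho = 445.1 / 55.66 = 7.9968 g/cm^3


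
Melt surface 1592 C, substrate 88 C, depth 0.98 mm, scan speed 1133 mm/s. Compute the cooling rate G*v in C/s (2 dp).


G = (1592-88)/0.98 = 1534.69387755 C/mm
CR = 1534.69387755 * 1133 = 1738808.16 C/s


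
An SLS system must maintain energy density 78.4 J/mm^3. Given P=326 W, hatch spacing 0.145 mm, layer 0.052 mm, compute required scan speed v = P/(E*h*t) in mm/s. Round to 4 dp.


v = 326 / (78.4*0.145*0.052) = 551.4805 mm/s


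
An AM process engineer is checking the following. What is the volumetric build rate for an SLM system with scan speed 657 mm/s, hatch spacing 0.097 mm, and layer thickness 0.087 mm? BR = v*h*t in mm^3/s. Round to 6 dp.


Rate = 657 * 0.097 * 0.087 = 5.544423 mm^3/s


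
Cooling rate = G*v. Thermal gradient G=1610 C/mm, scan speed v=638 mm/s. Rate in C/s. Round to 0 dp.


CR = 1610 * 638 = 1027180 C/s


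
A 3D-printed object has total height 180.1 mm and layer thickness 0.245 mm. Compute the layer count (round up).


Layers = ceil(180.1/0.245) = 736


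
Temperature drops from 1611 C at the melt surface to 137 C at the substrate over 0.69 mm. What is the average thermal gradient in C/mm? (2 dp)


G = (1611-137)/0.69 = 2136.23 C/mm


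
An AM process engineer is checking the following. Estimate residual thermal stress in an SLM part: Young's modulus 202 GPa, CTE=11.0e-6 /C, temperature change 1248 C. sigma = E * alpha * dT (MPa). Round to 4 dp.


sigma = 202*1000 * 11.0e-6 * 1248 = 2773.056 MPa


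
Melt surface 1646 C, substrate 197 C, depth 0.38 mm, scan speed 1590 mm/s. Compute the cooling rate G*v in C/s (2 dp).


G = (1646-197)/0.38 = 3813.15789474 C/mm
CR = 3813.15789474 * 1590 = 6062921.05 C/s


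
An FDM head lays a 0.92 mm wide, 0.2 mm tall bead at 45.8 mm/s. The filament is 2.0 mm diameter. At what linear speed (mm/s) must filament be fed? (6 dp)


Q = 0.92 * 0.2 * 45.8 = 8.4272 mm^3/s
A_fil = pi*(2.0/2)^2 = 3.14159265 mm^2
v_feed = 8.4272 / 3.14159265 = 2.682461 mm/s


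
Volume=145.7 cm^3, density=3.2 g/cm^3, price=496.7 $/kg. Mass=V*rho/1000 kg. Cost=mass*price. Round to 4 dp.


Mass = 145.7*3.2/1000 = 0.46624 kg
Cost = 0.46624 * 496.7 = 231.5814 $


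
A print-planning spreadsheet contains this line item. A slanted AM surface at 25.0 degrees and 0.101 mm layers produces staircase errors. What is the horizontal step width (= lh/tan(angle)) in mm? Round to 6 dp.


step = 0.101 / tan(25.0) = 0.216595 mm


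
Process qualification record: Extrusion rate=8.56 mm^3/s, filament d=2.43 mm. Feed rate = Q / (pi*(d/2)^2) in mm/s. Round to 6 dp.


A = pi*(2.43/2)^2 = 4.637698
v = 8.56 / 4.637698 = 1.845743 mm/s


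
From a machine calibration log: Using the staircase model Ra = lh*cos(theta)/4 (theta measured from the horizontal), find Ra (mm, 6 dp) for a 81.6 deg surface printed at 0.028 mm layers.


Ra = 0.028 * cos(81.6) / 4 = 0.001023 mm


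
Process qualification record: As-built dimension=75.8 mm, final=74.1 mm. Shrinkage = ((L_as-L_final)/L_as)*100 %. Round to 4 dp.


Shrinkage = ((75.8-74.1)/75.8)*100 = 2.2427 %


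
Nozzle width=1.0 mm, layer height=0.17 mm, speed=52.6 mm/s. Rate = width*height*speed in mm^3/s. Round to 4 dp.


Rate = 1.0 * 0.17 * 52.6 = 8.942 mm^3/s


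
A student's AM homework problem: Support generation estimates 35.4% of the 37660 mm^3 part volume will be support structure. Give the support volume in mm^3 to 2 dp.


V_support = 37660 * 0.354 = 13331.64 mm^3


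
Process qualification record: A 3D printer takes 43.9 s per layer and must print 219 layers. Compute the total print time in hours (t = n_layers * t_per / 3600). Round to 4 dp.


t = 219 * 43.9 / 3600 = 2.6706 hrs


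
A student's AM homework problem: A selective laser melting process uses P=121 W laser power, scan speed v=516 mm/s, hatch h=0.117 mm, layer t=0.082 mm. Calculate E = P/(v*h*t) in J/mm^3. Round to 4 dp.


E = 121 / (516*0.117*0.082) = 24.442 J/mm^3


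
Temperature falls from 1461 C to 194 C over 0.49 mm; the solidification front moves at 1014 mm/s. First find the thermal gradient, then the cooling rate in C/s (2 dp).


G = (1461-194)/0.49 = 2585.71428571 C/mm
CR = 2585.71428571 * 1014 = 2621914.29 C/s


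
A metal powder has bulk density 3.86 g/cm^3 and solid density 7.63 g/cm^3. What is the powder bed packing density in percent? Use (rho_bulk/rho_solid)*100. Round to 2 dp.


Packing = (3.86/7.63)*100 = 50.59 %


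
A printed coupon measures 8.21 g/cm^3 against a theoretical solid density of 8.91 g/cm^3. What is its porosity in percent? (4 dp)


Porosity = (1-8.21/8.91)*100 = 7.8563 %


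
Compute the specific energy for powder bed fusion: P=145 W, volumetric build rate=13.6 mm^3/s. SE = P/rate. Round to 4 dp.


SE = 145 / 13.6 = 10.6618 J/mm^3


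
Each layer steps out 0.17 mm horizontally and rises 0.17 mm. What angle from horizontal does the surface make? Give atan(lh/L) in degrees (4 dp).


angle = atan(0.17/0.17) = 45.0 degrees


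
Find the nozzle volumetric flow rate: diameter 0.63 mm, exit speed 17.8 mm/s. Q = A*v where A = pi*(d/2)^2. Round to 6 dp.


A = pi*(0.63/2)^2 = 0.31172453 mm^2
Q = 0.31172453 * 17.8 = 5.548697 mm^3/s


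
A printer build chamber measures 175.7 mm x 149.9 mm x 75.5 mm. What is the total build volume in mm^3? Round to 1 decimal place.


V = 175.7 * 149.9 * 75.5 = 1988476.0 mm^3


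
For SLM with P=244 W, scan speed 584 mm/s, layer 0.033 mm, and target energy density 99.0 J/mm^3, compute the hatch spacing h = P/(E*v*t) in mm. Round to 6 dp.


h = 244 / (99.0*584*0.033) = 0.127887 mm


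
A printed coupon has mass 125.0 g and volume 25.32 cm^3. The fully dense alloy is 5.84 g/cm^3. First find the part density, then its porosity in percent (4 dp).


rho_part = 125.0 / 25.32 = 4.93680885 g/cm^3
Porosity = (1 - 4.93680885/5.84)*100 = 15.4656 %


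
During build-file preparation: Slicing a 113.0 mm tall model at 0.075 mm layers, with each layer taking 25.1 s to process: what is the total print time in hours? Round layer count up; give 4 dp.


Layers = ceil(113.0/0.075) = 1507
t = 1507 * 25.1 / 3600 = 10.5071 hrs
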